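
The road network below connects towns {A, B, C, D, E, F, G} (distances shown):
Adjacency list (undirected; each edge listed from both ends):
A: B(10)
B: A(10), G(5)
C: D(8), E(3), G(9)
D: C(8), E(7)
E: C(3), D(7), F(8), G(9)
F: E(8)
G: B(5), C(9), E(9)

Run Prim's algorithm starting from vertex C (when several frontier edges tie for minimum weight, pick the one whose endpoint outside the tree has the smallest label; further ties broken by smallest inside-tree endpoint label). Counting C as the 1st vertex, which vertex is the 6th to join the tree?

B

Prim, starting at C.
Step 1: frontier [C–E 3, C–D 8, C–G 9] → take C–E (3); add E.
Step 2: frontier [C–D 8, C–G 9, D–E 7, E–F 8, E–G 9] → take D–E (7); add D.
Step 3: frontier [C–G 9, E–F 8, E–G 9] → take E–F (8); add F.
Step 4: frontier [C–G 9, E–G 9] → take C–G (9); add G.
Step 5: frontier [B–G 5] → take B–G (5); add B.
Step 6: frontier [A–B 10] → take A–B (10); add A.
Vertex order: C, E, D, F, G, B, A. The 6th vertex is B.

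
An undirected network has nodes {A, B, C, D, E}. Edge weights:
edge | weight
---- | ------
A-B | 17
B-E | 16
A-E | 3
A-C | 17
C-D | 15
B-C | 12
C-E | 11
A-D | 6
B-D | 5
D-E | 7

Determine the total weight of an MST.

Prim, starting at A.
Step 1: frontier [A-E 3, A-D 6, A-B 17, A-C 17] → take A-E (3); add E.
Step 2: frontier [A-D 6, A-B 17, A-C 17, D-E 7, C-E 11, B-E 16] → take A-D (6); add D.
Step 3: frontier [A-B 17, A-C 17, B-D 5, C-D 15, C-E 11, B-E 16] → take B-D (5); add B.
Step 4: frontier [A-C 17, B-C 12, C-D 15, C-E 11] → take C-E (11); add C.
MST edges: A-E, A-D, B-D, C-E; total weight 3+6+5+11 = 25.

25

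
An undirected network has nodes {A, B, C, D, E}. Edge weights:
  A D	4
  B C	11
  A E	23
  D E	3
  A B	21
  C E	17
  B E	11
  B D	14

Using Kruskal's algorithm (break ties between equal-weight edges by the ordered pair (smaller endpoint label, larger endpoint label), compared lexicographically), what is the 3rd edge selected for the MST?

B-C

Kruskal's algorithm — process edges by increasing weight (ties by edge label):
D E (3): add — endpoints in different components.
A D (4): add — endpoints in different components.
B C (11): add — endpoints in different components.
B E (11): add — endpoints in different components.
The 3rd edge added is B C.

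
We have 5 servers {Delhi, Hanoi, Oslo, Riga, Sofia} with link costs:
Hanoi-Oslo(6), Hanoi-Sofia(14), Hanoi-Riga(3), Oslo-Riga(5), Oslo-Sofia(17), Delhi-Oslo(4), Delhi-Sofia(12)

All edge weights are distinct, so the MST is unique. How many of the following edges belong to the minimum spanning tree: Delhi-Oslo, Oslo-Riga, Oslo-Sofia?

2

Kruskal's algorithm — process edges by increasing weight (ties by edge label):
Hanoi-Riga (3): add. Components now {Hanoi,Riga} {Delhi} {Oslo} {Sofia}
Delhi-Oslo (4): add. Components now {Hanoi,Riga} {Delhi,Oslo} {Sofia}
Oslo-Riga (5): add. Components now {Delhi,Hanoi,Oslo,Riga} {Sofia}
Hanoi-Oslo (6): skip — Oslo and Hanoi already connected.
Delhi-Sofia (12): add. Components now {Delhi,Hanoi,Oslo,Riga,Sofia}
MST edge set: {Hanoi-Riga, Delhi-Oslo, Oslo-Riga, Delhi-Sofia}.
Of the listed edges, {Delhi-Oslo, Oslo-Riga} are in the MST → 2.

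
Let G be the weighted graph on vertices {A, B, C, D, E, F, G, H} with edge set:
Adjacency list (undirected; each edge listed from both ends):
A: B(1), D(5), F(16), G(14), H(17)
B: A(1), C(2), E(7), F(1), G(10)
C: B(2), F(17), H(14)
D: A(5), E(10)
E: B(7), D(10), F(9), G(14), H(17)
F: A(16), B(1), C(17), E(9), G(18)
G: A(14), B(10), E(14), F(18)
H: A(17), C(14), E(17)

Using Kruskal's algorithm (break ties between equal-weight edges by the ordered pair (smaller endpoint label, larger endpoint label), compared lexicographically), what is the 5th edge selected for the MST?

Sort edges by weight, then run Kruskal:
A-B (1): add — endpoints in different components.
B-F (1): add — endpoints in different components.
B-C (2): add — endpoints in different components.
A-D (5): add — endpoints in different components.
B-E (7): add — endpoints in different components.
E-F (9): skip — E and F already connected.
B-G (10): add — endpoints in different components.
D-E (10): skip — D and E already connected.
A-G (14): skip — A and G already connected.
C-H (14): add — endpoints in different components.
The 5th edge added is B-E.

B-E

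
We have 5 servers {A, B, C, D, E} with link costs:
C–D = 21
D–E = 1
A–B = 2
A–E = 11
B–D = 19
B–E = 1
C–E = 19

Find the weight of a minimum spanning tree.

23

Kruskal: consider edges lightest-first.
B–E (1): add — endpoints in different components.
D–E (1): add — endpoints in different components.
A–B (2): add — endpoints in different components.
A–E (11): skip — A and E already connected.
B–D (19): skip — B and D already connected.
C–E (19): add — endpoints in different components.
MST edges: B–E, D–E, A–B, C–E; total weight 1+1+2+19 = 23.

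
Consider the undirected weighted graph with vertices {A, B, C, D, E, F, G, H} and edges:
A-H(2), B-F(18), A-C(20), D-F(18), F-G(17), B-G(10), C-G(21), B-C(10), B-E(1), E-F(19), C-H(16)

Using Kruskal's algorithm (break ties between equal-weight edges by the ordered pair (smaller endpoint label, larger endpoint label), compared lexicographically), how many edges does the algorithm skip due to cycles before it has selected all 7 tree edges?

Kruskal: consider edges lightest-first.
B-E (1): add — endpoints in different components.
A-H (2): add — endpoints in different components.
B-C (10): add — endpoints in different components.
B-G (10): add — endpoints in different components.
C-H (16): add — endpoints in different components.
F-G (17): add — endpoints in different components.
B-F (18): skip — B and F already connected.
D-F (18): add — endpoints in different components.
Edges rejected before the tree was complete: 1.

1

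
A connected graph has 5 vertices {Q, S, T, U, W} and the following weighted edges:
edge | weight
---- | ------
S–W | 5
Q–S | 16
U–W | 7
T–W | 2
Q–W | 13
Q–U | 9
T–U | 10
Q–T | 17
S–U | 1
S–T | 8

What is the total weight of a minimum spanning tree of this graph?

17

Grow the tree from U using Prim:
Step 1: cheapest edge leaving the tree is S–U (1); add S.
Step 2: cheapest edge leaving the tree is S–W (5); add W.
Step 3: cheapest edge leaving the tree is T–W (2); add T.
Step 4: cheapest edge leaving the tree is Q–U (9); add Q.
MST edges: S–U, S–W, T–W, Q–U; total weight 1+5+2+9 = 17.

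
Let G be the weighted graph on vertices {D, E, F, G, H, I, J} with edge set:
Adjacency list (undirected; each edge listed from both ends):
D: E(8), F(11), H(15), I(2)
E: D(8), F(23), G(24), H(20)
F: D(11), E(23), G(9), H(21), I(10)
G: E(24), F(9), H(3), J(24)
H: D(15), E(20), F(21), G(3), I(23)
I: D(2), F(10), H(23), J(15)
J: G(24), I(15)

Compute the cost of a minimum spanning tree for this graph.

47

Sort edges by weight, then run Kruskal:
D–I (2): add. Components now {D,I} {E} {F} {G} {H} {J}
G–H (3): add. Components now {D,I} {E} {F} {G,H} {J}
D–E (8): add. Components now {D,E,I} {F} {G,H} {J}
F–G (9): add. Components now {D,E,I} {F,G,H} {J}
F–I (10): add. Components now {D,E,F,G,H,I} {J}
D–F (11): skip — D and F already connected.
D–H (15): skip — D and H already connected.
I–J (15): add. Components now {D,E,F,G,H,I,J}
MST edges: D–I, G–H, D–E, F–G, F–I, I–J; total weight 2+3+8+9+10+15 = 47.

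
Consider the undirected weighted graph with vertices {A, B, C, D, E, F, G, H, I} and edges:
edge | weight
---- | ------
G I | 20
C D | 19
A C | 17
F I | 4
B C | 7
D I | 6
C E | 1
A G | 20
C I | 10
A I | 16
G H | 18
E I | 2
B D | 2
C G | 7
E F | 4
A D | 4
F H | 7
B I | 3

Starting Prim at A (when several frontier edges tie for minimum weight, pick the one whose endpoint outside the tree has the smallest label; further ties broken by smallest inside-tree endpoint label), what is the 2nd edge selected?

B-D

Prim, starting at A.
Step 1: cheapest edge leaving the tree is A D (4); add D.
Step 2: cheapest edge leaving the tree is B D (2); add B.
Step 3: cheapest edge leaving the tree is B I (3); add I.
Step 4: cheapest edge leaving the tree is E I (2); add E.
Step 5: cheapest edge leaving the tree is C E (1); add C.
Step 6: cheapest edge leaving the tree is E F (4); add F.
Step 7: cheapest edge leaving the tree is C G (7); add G.
Step 8: cheapest edge leaving the tree is F H (7); add H.
The 2nd edge added is B D.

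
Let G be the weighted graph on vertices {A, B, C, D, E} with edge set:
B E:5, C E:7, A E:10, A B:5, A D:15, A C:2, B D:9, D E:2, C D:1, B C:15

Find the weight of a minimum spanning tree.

10

Prim's algorithm from B:
Step 1: frontier [A B 5, B E 5, B D 9, B C 15] → take A B (5); add A.
Step 2: frontier [A C 2, A E 10, A D 15, B E 5, B D 9, B C 15] → take A C (2); add C.
Step 3: frontier [A E 10, A D 15, B E 5, B D 9, C D 1, C E 7] → take C D (1); add D.
Step 4: frontier [A E 10, B E 5, C E 7, D E 2] → take D E (2); add E.
MST edges: A B, A C, C D, D E; total weight 5+2+1+2 = 10.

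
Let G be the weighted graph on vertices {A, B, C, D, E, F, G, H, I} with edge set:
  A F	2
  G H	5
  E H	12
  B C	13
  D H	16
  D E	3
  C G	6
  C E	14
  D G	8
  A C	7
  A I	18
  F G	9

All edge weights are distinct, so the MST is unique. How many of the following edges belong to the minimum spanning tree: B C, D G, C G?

3

Kruskal: consider edges lightest-first.
A F (2): add — endpoints in different components.
D E (3): add — endpoints in different components.
G H (5): add — endpoints in different components.
C G (6): add — endpoints in different components.
A C (7): add — endpoints in different components.
D G (8): add — endpoints in different components.
F G (9): skip — F and G already connected.
E H (12): skip — E and H already connected.
B C (13): add — endpoints in different components.
C E (14): skip — C and E already connected.
D H (16): skip — D and H already connected.
A I (18): add — endpoints in different components.
MST edge set: {A F, D E, G H, C G, A C, D G, B C, A I}.
Of the listed edges, {B C, D G, C G} are in the MST → 3.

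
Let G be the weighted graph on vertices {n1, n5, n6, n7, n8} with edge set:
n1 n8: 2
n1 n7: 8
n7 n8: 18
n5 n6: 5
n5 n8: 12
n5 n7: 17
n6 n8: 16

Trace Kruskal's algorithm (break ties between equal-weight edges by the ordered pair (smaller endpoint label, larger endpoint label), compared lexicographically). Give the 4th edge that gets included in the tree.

Kruskal: consider edges lightest-first.
n1 n8 (2): add. Components now {n6} {n1,n8} {n7} {n5}
n5 n6 (5): add. Components now {n5,n6} {n1,n8} {n7}
n1 n7 (8): add. Components now {n5,n6} {n1,n7,n8}
n5 n8 (12): add. Components now {n1,n5,n6,n7,n8}
The 4th edge added is n5 n8.

n5-n8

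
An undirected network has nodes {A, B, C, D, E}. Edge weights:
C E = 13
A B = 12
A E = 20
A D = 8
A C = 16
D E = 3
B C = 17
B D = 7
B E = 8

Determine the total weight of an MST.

31

Kruskal's algorithm — process edges by increasing weight (ties by edge label):
D E (3): add. Components now {A} {B} {C} {D,E}
B D (7): add. Components now {A} {B,D,E} {C}
A D (8): add. Components now {A,B,D,E} {C}
B E (8): skip — B and E already connected.
A B (12): skip — A and B already connected.
C E (13): add. Components now {A,B,C,D,E}
MST edges: D E, B D, A D, C E; total weight 3+7+8+13 = 31.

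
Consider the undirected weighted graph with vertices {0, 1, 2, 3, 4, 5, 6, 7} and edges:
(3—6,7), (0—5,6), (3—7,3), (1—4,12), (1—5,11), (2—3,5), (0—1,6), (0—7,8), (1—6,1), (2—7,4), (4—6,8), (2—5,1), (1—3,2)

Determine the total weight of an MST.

25

Sort edges by weight, then run Kruskal:
1—6 (1): add — endpoints in different components.
2—5 (1): add — endpoints in different components.
1—3 (2): add — endpoints in different components.
3—7 (3): add — endpoints in different components.
2—7 (4): add — endpoints in different components.
2—3 (5): skip — 2 and 3 already connected.
0—1 (6): add — endpoints in different components.
0—5 (6): skip — 0 and 5 already connected.
3—6 (7): skip — 3 and 6 already connected.
0—7 (8): skip — 0 and 7 already connected.
4—6 (8): add — endpoints in different components.
MST edges: 1—6, 2—5, 1—3, 3—7, 2—7, 0—1, 4—6; total weight 1+1+2+3+4+6+8 = 25.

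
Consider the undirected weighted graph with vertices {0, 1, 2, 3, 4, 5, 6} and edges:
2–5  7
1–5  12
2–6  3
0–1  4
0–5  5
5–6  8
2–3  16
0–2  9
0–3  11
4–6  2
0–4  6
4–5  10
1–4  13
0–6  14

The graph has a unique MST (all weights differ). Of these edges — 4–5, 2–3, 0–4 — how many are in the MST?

1

Kruskal's algorithm — process edges by increasing weight (ties by edge label):
4–6 (2): add. Components now {0} {1} {2} {3} {4,6} {5}
2–6 (3): add. Components now {0} {1} {2,4,6} {3} {5}
0–1 (4): add. Components now {0,1} {2,4,6} {3} {5}
0–5 (5): add. Components now {0,1,5} {2,4,6} {3}
0–4 (6): add. Components now {0,1,2,4,5,6} {3}
2–5 (7): skip — 2 and 5 already connected.
5–6 (8): skip — 5 and 6 already connected.
0–2 (9): skip — 0 and 2 already connected.
4–5 (10): skip — 4 and 5 already connected.
0–3 (11): add. Components now {0,1,2,3,4,5,6}
MST edge set: {4–6, 2–6, 0–1, 0–5, 0–4, 0–3}.
Of the listed edges, {0–4} are in the MST → 1.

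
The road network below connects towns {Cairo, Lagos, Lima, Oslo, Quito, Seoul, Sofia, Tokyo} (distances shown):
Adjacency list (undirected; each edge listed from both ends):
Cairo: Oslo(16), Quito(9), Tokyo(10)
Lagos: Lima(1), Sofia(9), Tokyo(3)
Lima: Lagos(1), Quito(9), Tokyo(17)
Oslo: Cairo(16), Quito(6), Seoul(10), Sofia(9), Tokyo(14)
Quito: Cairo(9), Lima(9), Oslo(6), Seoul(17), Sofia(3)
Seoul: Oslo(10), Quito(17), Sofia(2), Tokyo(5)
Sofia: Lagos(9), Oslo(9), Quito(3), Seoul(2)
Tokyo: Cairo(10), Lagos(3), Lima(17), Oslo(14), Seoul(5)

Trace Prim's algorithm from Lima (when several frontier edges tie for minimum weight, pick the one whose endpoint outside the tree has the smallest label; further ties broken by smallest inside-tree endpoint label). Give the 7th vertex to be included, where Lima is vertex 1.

Oslo

Prim's algorithm from Lima:
Step 1: cheapest edge leaving the tree is Lagos Lima (1); add Lagos.
Step 2: cheapest edge leaving the tree is Lagos Tokyo (3); add Tokyo.
Step 3: cheapest edge leaving the tree is Seoul Tokyo (5); add Seoul.
Step 4: cheapest edge leaving the tree is Seoul Sofia (2); add Sofia.
Step 5: cheapest edge leaving the tree is Quito Sofia (3); add Quito.
Step 6: cheapest edge leaving the tree is Oslo Quito (6); add Oslo.
Step 7: cheapest edge leaving the tree is Cairo Quito (9); add Cairo.
Vertex order: Lima, Lagos, Tokyo, Seoul, Sofia, Quito, Oslo, Cairo. The 7th vertex is Oslo.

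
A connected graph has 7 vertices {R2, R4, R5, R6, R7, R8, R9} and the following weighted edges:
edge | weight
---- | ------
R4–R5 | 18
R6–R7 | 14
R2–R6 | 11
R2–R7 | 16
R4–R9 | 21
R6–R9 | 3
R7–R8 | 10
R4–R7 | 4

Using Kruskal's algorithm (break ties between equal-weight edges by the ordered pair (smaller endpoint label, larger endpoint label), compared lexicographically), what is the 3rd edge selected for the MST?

Sort edges by weight, then run Kruskal:
R6–R9 (3): add — endpoints in different components.
R4–R7 (4): add — endpoints in different components.
R7–R8 (10): add — endpoints in different components.
R2–R6 (11): add — endpoints in different components.
R6–R7 (14): add — endpoints in different components.
R2–R7 (16): skip — R7 and R2 already connected.
R4–R5 (18): add — endpoints in different components.
The 3rd edge added is R7–R8.

R7-R8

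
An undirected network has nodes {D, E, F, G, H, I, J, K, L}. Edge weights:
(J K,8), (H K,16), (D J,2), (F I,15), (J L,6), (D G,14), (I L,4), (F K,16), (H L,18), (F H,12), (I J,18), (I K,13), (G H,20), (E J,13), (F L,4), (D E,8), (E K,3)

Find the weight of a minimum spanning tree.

Grow the tree from F using Prim:
Step 1: cheapest edge leaving the tree is F L (4); add L.
Step 2: cheapest edge leaving the tree is I L (4); add I.
Step 3: cheapest edge leaving the tree is J L (6); add J.
Step 4: cheapest edge leaving the tree is D J (2); add D.
Step 5: cheapest edge leaving the tree is D E (8); add E.
Step 6: cheapest edge leaving the tree is E K (3); add K.
Step 7: cheapest edge leaving the tree is F H (12); add H.
Step 8: cheapest edge leaving the tree is D G (14); add G.
MST edges: F L, I L, J L, D J, D E, E K, F H, D G; total weight 4+4+6+2+8+3+12+14 = 53.

53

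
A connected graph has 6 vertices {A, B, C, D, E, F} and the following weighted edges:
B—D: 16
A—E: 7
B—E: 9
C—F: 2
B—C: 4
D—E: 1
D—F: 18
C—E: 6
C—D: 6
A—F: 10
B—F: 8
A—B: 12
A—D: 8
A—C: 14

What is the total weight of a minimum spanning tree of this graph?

20

Kruskal's algorithm — process edges by increasing weight (ties by edge label):
D—E (1): add — endpoints in different components.
C—F (2): add — endpoints in different components.
B—C (4): add — endpoints in different components.
C—D (6): add — endpoints in different components.
C—E (6): skip — C and E already connected.
A—E (7): add — endpoints in different components.
MST edges: D—E, C—F, B—C, C—D, A—E; total weight 1+2+4+6+7 = 20.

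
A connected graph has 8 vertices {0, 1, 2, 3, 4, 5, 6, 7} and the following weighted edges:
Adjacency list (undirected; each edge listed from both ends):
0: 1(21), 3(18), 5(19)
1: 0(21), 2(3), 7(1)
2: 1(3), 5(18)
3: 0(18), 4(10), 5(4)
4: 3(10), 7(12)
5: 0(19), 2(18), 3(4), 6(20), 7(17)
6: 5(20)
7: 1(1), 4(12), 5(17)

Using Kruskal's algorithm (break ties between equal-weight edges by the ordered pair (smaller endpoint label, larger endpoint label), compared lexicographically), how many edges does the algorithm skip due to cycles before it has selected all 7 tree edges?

3

Kruskal: consider edges lightest-first.
1-7 (1): add — endpoints in different components.
1-2 (3): add — endpoints in different components.
3-5 (4): add — endpoints in different components.
3-4 (10): add — endpoints in different components.
4-7 (12): add — endpoints in different components.
5-7 (17): skip — 5 and 7 already connected.
0-3 (18): add — endpoints in different components.
2-5 (18): skip — 2 and 5 already connected.
0-5 (19): skip — 0 and 5 already connected.
5-6 (20): add — endpoints in different components.
Edges rejected before the tree was complete: 3.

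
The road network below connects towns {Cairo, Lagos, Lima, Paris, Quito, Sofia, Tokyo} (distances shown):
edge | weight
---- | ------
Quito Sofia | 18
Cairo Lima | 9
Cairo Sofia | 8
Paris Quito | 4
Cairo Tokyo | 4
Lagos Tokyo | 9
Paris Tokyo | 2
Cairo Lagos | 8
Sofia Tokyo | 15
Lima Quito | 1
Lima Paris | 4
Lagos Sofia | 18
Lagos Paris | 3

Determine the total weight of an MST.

Prim's algorithm from Sofia:
Step 1: frontier [Cairo Sofia 8, Sofia Tokyo 15, Lagos Sofia 18, Quito Sofia 18] → take Cairo Sofia (8); add Cairo.
Step 2: frontier [Cairo Tokyo 4, Cairo Lagos 8, Cairo Lima 9, Sofia Tokyo 15, Lagos Sofia 18, Quito Sofia 18] → take Cairo Tokyo (4); add Tokyo.
Step 3: frontier [Cairo Lagos 8, Cairo Lima 9, Lagos Sofia 18, Quito Sofia 18, Paris Tokyo 2, Lagos Tokyo 9] → take Paris Tokyo (2); add Paris.
Step 4: frontier [Cairo Lagos 8, Cairo Lima 9, Lagos Paris 3, Lima Paris 4, Paris Quito 4, Lagos Sofia 18, Quito Sofia 18, Lagos Tokyo 9] → take Lagos Paris (3); add Lagos.
Step 5: frontier [Cairo Lima 9, Lima Paris 4, Paris Quito 4, Quito Sofia 18] → take Lima Paris (4); add Lima.
Step 6: frontier [Lima Quito 1, Paris Quito 4, Quito Sofia 18] → take Lima Quito (1); add Quito.
MST edges: Cairo Sofia, Cairo Tokyo, Paris Tokyo, Lagos Paris, Lima Paris, Lima Quito; total weight 8+4+2+3+4+1 = 22.

22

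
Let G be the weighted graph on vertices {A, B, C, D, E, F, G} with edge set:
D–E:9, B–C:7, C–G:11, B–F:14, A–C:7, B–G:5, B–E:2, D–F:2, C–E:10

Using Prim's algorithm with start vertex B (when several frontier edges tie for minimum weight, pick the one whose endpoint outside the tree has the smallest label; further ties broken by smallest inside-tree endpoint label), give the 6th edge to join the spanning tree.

Grow the tree from B using Prim:
Step 1: cheapest edge leaving the tree is B–E (2); add E.
Step 2: cheapest edge leaving the tree is B–G (5); add G.
Step 3: cheapest edge leaving the tree is B–C (7); add C.
Step 4: cheapest edge leaving the tree is A–C (7); add A.
Step 5: cheapest edge leaving the tree is D–E (9); add D.
Step 6: cheapest edge leaving the tree is D–F (2); add F.
The 6th edge added is D–F.

D-F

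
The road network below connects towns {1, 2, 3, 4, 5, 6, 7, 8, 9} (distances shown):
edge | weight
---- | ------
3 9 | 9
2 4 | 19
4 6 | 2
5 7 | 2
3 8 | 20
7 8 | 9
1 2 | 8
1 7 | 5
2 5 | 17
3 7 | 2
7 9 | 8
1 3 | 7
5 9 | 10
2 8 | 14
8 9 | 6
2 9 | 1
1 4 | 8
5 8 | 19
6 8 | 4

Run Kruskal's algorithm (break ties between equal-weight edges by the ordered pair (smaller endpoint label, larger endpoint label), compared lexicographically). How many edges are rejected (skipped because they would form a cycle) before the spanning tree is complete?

Sort edges by weight, then run Kruskal:
2 9 (1): add — endpoints in different components.
3 7 (2): add — endpoints in different components.
4 6 (2): add — endpoints in different components.
5 7 (2): add — endpoints in different components.
6 8 (4): add — endpoints in different components.
1 7 (5): add — endpoints in different components.
8 9 (6): add — endpoints in different components.
1 3 (7): skip — 1 and 3 already connected.
1 2 (8): add — endpoints in different components.
Edges rejected before the tree was complete: 1.

1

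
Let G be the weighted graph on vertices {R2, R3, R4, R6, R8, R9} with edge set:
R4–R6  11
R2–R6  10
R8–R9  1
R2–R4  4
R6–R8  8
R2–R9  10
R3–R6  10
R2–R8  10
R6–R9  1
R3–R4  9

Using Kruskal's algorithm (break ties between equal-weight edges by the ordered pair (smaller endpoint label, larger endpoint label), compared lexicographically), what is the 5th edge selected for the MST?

R2-R6

Kruskal: consider edges lightest-first.
R6–R9 (1): add — endpoints in different components.
R8–R9 (1): add — endpoints in different components.
R2–R4 (4): add — endpoints in different components.
R6–R8 (8): skip — R8 and R6 already connected.
R3–R4 (9): add — endpoints in different components.
R2–R6 (10): add — endpoints in different components.
The 5th edge added is R2–R6.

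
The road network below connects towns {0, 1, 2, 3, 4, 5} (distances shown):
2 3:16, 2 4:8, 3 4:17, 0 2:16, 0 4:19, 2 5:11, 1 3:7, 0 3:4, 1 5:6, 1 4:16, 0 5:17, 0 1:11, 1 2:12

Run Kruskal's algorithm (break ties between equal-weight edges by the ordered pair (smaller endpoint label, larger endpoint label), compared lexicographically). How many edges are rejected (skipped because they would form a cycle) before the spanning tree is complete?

Kruskal's algorithm — process edges by increasing weight (ties by edge label):
0 3 (4): add — endpoints in different components.
1 5 (6): add — endpoints in different components.
1 3 (7): add — endpoints in different components.
2 4 (8): add — endpoints in different components.
0 1 (11): skip — 0 and 1 already connected.
2 5 (11): add — endpoints in different components.
Edges rejected before the tree was complete: 1.

1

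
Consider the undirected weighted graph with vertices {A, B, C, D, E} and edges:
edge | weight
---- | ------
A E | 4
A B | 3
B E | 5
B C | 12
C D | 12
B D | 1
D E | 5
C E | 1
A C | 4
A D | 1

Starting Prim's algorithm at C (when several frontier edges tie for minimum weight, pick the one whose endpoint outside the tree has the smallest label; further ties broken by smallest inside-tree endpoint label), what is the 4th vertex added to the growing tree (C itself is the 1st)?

Prim, starting at C.
Step 1: frontier [C E 1, A C 4, B C 12, C D 12] → take C E (1); add E.
Step 2: frontier [A C 4, B C 12, C D 12, A E 4, B E 5, D E 5] → take A C (4); add A.
Step 3: frontier [A D 1, A B 3, B C 12, C D 12, B E 5, D E 5] → take A D (1); add D.
Step 4: frontier [A B 3, B C 12, B D 1, B E 5] → take B D (1); add B.
Vertex order: C, E, A, D, B. The 4th vertex is D.

D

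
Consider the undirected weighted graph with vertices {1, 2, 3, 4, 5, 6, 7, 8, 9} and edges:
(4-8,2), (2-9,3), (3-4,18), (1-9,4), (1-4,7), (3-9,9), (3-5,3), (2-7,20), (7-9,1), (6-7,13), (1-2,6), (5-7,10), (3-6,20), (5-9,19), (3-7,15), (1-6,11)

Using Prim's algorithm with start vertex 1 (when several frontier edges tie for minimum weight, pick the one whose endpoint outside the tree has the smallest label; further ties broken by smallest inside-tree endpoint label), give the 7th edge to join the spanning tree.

Prim's algorithm from 1:
Step 1: cheapest edge leaving the tree is 1-9 (4); add 9.
Step 2: cheapest edge leaving the tree is 7-9 (1); add 7.
Step 3: cheapest edge leaving the tree is 2-9 (3); add 2.
Step 4: cheapest edge leaving the tree is 1-4 (7); add 4.
Step 5: cheapest edge leaving the tree is 4-8 (2); add 8.
Step 6: cheapest edge leaving the tree is 3-9 (9); add 3.
Step 7: cheapest edge leaving the tree is 3-5 (3); add 5.
Step 8: cheapest edge leaving the tree is 1-6 (11); add 6.
The 7th edge added is 3-5.

3-5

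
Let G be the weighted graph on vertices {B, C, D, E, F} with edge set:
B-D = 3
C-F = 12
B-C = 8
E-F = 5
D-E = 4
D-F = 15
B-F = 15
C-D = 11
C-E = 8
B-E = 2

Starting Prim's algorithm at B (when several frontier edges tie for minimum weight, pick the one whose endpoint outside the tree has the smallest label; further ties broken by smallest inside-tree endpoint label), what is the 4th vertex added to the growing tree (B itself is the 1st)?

Prim's algorithm from B:
Step 1: cheapest edge leaving the tree is B-E (2); add E.
Step 2: cheapest edge leaving the tree is B-D (3); add D.
Step 3: cheapest edge leaving the tree is E-F (5); add F.
Step 4: cheapest edge leaving the tree is B-C (8); add C.
Vertex order: B, E, D, F, C. The 4th vertex is F.

F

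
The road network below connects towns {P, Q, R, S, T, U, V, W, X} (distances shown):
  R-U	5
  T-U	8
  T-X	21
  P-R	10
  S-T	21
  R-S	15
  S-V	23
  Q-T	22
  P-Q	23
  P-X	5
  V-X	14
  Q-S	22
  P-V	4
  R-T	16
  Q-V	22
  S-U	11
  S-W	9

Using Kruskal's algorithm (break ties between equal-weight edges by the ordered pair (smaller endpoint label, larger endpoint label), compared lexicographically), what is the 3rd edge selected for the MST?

R-U

Kruskal's algorithm — process edges by increasing weight (ties by edge label):
P-V (4): add — endpoints in different components.
P-X (5): add — endpoints in different components.
R-U (5): add — endpoints in different components.
T-U (8): add — endpoints in different components.
S-W (9): add — endpoints in different components.
P-R (10): add — endpoints in different components.
S-U (11): add — endpoints in different components.
V-X (14): skip — V and X already connected.
R-S (15): skip — R and S already connected.
R-T (16): skip — T and R already connected.
S-T (21): skip — T and S already connected.
T-X (21): skip — T and X already connected.
Q-S (22): add — endpoints in different components.
The 3rd edge added is R-U.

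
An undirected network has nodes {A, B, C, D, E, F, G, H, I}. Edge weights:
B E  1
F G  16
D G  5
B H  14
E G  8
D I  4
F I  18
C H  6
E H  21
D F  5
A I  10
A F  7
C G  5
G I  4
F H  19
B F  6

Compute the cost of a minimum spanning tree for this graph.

Prim's algorithm from H:
Step 1: cheapest edge leaving the tree is C H (6); add C.
Step 2: cheapest edge leaving the tree is C G (5); add G.
Step 3: cheapest edge leaving the tree is G I (4); add I.
Step 4: cheapest edge leaving the tree is D I (4); add D.
Step 5: cheapest edge leaving the tree is D F (5); add F.
Step 6: cheapest edge leaving the tree is B F (6); add B.
Step 7: cheapest edge leaving the tree is B E (1); add E.
Step 8: cheapest edge leaving the tree is A F (7); add A.
MST edges: C H, C G, G I, D I, D F, B F, B E, A F; total weight 6+5+4+4+5+6+1+7 = 38.

38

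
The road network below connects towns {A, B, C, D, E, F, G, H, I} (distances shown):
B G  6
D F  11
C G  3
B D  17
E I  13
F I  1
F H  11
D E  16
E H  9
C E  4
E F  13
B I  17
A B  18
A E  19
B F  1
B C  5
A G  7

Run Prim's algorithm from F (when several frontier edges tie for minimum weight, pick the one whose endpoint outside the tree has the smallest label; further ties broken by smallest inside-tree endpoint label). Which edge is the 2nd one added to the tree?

Prim, starting at F.
Step 1: cheapest edge leaving the tree is B F (1); add B.
Step 2: cheapest edge leaving the tree is F I (1); add I.
Step 3: cheapest edge leaving the tree is B C (5); add C.
Step 4: cheapest edge leaving the tree is C G (3); add G.
Step 5: cheapest edge leaving the tree is C E (4); add E.
Step 6: cheapest edge leaving the tree is A G (7); add A.
Step 7: cheapest edge leaving the tree is E H (9); add H.
Step 8: cheapest edge leaving the tree is D F (11); add D.
The 2nd edge added is F I.

F-I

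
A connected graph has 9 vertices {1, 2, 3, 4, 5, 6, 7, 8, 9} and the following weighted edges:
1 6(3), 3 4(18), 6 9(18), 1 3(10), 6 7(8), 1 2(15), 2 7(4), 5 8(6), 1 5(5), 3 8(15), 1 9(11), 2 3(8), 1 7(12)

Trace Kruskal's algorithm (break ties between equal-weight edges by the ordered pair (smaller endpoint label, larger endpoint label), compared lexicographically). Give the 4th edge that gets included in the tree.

5-8

Kruskal's algorithm — process edges by increasing weight (ties by edge label):
1 6 (3): add — endpoints in different components.
2 7 (4): add — endpoints in different components.
1 5 (5): add — endpoints in different components.
5 8 (6): add — endpoints in different components.
2 3 (8): add — endpoints in different components.
6 7 (8): add — endpoints in different components.
1 3 (10): skip — 1 and 3 already connected.
1 9 (11): add — endpoints in different components.
1 7 (12): skip — 1 and 7 already connected.
1 2 (15): skip — 1 and 2 already connected.
3 8 (15): skip — 3 and 8 already connected.
3 4 (18): add — endpoints in different components.
The 4th edge added is 5 8.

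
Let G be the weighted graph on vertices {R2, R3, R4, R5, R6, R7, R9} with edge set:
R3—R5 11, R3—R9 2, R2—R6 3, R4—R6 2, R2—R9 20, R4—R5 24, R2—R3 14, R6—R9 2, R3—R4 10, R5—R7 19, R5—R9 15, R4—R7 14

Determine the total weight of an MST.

34

Prim's algorithm from R9:
Step 1: cheapest edge leaving the tree is R3—R9 (2); add R3.
Step 2: cheapest edge leaving the tree is R6—R9 (2); add R6.
Step 3: cheapest edge leaving the tree is R4—R6 (2); add R4.
Step 4: cheapest edge leaving the tree is R2—R6 (3); add R2.
Step 5: cheapest edge leaving the tree is R3—R5 (11); add R5.
Step 6: cheapest edge leaving the tree is R4—R7 (14); add R7.
MST edges: R3—R9, R6—R9, R4—R6, R2—R6, R3—R5, R4—R7; total weight 2+2+2+3+11+14 = 34.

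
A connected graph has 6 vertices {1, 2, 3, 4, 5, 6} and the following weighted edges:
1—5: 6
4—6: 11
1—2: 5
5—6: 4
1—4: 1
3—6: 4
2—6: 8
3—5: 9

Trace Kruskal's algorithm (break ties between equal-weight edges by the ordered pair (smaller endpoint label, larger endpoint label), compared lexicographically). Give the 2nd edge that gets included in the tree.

3-6

Kruskal's algorithm — process edges by increasing weight (ties by edge label):
1—4 (1): add. Components now {1,4} {2} {3} {5} {6}
3—6 (4): add. Components now {1,4} {2} {3,6} {5}
5—6 (4): add. Components now {1,4} {2} {3,5,6}
1—2 (5): add. Components now {1,2,4} {3,5,6}
1—5 (6): add. Components now {1,2,3,4,5,6}
The 2nd edge added is 3—6.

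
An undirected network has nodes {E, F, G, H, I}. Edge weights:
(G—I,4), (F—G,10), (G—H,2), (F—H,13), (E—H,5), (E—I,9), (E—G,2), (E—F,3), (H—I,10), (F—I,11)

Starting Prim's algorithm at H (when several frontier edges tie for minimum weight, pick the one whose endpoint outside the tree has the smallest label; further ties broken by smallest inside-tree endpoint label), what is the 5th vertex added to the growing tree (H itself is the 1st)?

Prim, starting at H.
Step 1: frontier [G—H 2, E—H 5, H—I 10, F—H 13] → take G—H (2); add G.
Step 2: frontier [E—G 2, G—I 4, F—G 10, E—H 5, H—I 10, F—H 13] → take E—G (2); add E.
Step 3: frontier [E—F 3, E—I 9, G—I 4, F—G 10, H—I 10, F—H 13] → take E—F (3); add F.
Step 4: frontier [E—I 9, F—I 11, G—I 4, H—I 10] → take G—I (4); add I.
Vertex order: H, G, E, F, I. The 5th vertex is I.

I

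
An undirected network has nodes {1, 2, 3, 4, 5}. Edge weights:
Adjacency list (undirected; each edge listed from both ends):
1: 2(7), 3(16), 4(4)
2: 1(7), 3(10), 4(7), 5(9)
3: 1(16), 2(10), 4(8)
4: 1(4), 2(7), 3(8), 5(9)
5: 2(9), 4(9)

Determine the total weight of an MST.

28

Sort edges by weight, then run Kruskal:
1–4 (4): add. Components now {1,4} {2} {3} {5}
1–2 (7): add. Components now {1,2,4} {3} {5}
2–4 (7): skip — 2 and 4 already connected.
3–4 (8): add. Components now {1,2,3,4} {5}
2–5 (9): add. Components now {1,2,3,4,5}
MST edges: 1–4, 1–2, 3–4, 2–5; total weight 4+7+8+9 = 28.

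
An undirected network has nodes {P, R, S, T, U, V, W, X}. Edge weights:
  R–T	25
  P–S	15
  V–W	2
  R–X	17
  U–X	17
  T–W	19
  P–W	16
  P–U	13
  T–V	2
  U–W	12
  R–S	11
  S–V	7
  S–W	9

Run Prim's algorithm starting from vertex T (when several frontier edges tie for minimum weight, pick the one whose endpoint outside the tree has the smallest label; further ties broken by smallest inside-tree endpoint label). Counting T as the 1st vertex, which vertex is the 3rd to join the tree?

W

Prim's algorithm from T:
Step 1: frontier [T–V 2, T–W 19, R–T 25] → take T–V (2); add V.
Step 2: frontier [T–W 19, R–T 25, V–W 2, S–V 7] → take V–W (2); add W.
Step 3: frontier [R–T 25, S–V 7, S–W 9, U–W 12, P–W 16] → take S–V (7); add S.
Step 4: frontier [R–S 11, P–S 15, R–T 25, U–W 12, P–W 16] → take R–S (11); add R.
Step 5: frontier [R–X 17, P–S 15, U–W 12, P–W 16] → take U–W (12); add U.
Step 6: frontier [R–X 17, P–S 15, P–U 13, U–X 17, P–W 16] → take P–U (13); add P.
Step 7: frontier [R–X 17, U–X 17] → take R–X (17); add X.
Vertex order: T, V, W, S, R, U, P, X. The 3rd vertex is W.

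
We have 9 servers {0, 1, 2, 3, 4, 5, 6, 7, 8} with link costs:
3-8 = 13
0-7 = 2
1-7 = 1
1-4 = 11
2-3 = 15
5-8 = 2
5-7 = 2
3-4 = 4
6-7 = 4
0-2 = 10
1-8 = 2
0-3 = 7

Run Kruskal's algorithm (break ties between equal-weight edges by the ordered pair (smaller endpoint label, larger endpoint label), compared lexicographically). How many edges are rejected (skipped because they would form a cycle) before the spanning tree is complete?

1

Sort edges by weight, then run Kruskal:
1-7 (1): add — endpoints in different components.
0-7 (2): add — endpoints in different components.
1-8 (2): add — endpoints in different components.
5-7 (2): add — endpoints in different components.
5-8 (2): skip — 5 and 8 already connected.
3-4 (4): add — endpoints in different components.
6-7 (4): add — endpoints in different components.
0-3 (7): add — endpoints in different components.
0-2 (10): add — endpoints in different components.
Edges rejected before the tree was complete: 1.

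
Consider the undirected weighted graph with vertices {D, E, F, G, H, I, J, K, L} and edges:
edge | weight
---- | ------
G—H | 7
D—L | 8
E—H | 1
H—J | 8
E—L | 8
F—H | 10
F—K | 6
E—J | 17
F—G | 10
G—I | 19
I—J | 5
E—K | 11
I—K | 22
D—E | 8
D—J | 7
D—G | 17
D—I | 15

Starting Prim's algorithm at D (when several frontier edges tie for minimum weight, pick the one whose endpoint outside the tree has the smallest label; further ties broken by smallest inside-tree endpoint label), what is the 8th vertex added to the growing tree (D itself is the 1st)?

F

Grow the tree from D using Prim:
Step 1: cheapest edge leaving the tree is D—J (7); add J.
Step 2: cheapest edge leaving the tree is I—J (5); add I.
Step 3: cheapest edge leaving the tree is D—E (8); add E.
Step 4: cheapest edge leaving the tree is E—H (1); add H.
Step 5: cheapest edge leaving the tree is G—H (7); add G.
Step 6: cheapest edge leaving the tree is D—L (8); add L.
Step 7: cheapest edge leaving the tree is F—G (10); add F.
Step 8: cheapest edge leaving the tree is F—K (6); add K.
Vertex order: D, J, I, E, H, G, L, F, K. The 8th vertex is F.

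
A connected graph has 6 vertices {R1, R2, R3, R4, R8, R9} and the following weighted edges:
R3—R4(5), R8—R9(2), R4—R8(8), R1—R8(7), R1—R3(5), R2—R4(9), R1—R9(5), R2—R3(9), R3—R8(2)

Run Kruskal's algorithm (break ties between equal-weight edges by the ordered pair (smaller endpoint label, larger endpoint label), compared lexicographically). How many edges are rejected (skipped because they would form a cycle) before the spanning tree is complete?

3

Kruskal's algorithm — process edges by increasing weight (ties by edge label):
R3—R8 (2): add — endpoints in different components.
R8—R9 (2): add — endpoints in different components.
R1—R3 (5): add — endpoints in different components.
R1—R9 (5): skip — R1 and R9 already connected.
R3—R4 (5): add — endpoints in different components.
R1—R8 (7): skip — R8 and R1 already connected.
R4—R8 (8): skip — R8 and R4 already connected.
R2—R3 (9): add — endpoints in different components.
Edges rejected before the tree was complete: 3.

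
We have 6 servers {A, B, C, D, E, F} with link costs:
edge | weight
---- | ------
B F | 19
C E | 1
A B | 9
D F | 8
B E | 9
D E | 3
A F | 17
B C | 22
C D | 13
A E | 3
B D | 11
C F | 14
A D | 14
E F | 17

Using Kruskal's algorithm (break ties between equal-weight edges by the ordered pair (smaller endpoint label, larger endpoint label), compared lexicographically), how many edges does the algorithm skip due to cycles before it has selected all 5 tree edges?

0

Kruskal's algorithm — process edges by increasing weight (ties by edge label):
C E (1): add — endpoints in different components.
A E (3): add — endpoints in different components.
D E (3): add — endpoints in different components.
D F (8): add — endpoints in different components.
A B (9): add — endpoints in different components.
Edges rejected before the tree was complete: 0.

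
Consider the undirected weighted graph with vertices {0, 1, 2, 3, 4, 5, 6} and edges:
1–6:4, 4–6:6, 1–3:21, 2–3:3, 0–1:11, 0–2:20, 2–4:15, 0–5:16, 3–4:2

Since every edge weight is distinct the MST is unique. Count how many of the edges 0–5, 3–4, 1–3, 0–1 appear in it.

Kruskal's algorithm — process edges by increasing weight (ties by edge label):
3–4 (2): add — endpoints in different components.
2–3 (3): add — endpoints in different components.
1–6 (4): add — endpoints in different components.
4–6 (6): add — endpoints in different components.
0–1 (11): add — endpoints in different components.
2–4 (15): skip — 2 and 4 already connected.
0–5 (16): add — endpoints in different components.
MST edge set: {3–4, 2–3, 1–6, 4–6, 0–1, 0–5}.
Of the listed edges, {0–5, 3–4, 0–1} are in the MST → 3.

3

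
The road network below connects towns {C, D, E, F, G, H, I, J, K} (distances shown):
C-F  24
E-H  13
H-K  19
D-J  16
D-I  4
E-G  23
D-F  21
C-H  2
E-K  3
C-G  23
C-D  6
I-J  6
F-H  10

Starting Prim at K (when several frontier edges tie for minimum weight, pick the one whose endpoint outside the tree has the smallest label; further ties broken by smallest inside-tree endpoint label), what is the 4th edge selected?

C-D

Grow the tree from K using Prim:
Step 1: frontier [E-K 3, H-K 19] → take E-K (3); add E.
Step 2: frontier [E-H 13, E-G 23, H-K 19] → take E-H (13); add H.
Step 3: frontier [E-G 23, C-H 2, F-H 10] → take C-H (2); add C.
Step 4: frontier [C-D 6, C-G 23, C-F 24, E-G 23, F-H 10] → take C-D (6); add D.
Step 5: frontier [C-G 23, C-F 24, D-I 4, D-J 16, D-F 21, E-G 23, F-H 10] → take D-I (4); add I.
Step 6: frontier [C-G 23, C-F 24, D-J 16, D-F 21, E-G 23, F-H 10, I-J 6] → take I-J (6); add J.
Step 7: frontier [C-G 23, C-F 24, D-F 21, E-G 23, F-H 10] → take F-H (10); add F.
Step 8: frontier [C-G 23, E-G 23] → take C-G (23); add G.
The 4th edge added is C-D.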